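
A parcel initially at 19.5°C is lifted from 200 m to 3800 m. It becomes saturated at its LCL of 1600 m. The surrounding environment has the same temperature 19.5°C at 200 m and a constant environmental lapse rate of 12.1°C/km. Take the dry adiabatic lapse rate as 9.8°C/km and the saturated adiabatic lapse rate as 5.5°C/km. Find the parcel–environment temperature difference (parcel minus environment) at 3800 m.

Parcel:
  200 → 1600 m (dry, 9.8°C/km): ΔT = -9.8 × 1.4 = -13.72°C → T = 5.78°C
  1600 → 3800 m (saturated, 5.5°C/km): ΔT = -5.5 × 2.2 = -12.1°C → T = -6.32°C
Environment:
  200 → 3800 m (environment, 12.1°C/km): ΔT = -12.1 × 3.6 = -43.56°C → T = -24.06°C
T_parcel − T_env = -6.32 − (-24.06) = +17.74°C

+17.74°C (parcel warmer than environment)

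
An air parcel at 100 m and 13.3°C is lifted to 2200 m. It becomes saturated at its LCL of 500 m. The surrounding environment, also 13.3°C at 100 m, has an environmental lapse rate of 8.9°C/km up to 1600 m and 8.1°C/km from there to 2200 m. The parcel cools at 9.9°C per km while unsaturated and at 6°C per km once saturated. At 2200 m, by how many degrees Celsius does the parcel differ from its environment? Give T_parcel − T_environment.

Parcel:
  100 → 500 m (dry, 9.9°C/km): ΔT = -9.9 × 0.4 = -3.96°C → T = 9.34°C
  500 → 2200 m (saturated, 6°C/km): ΔT = -6 × 1.7 = -10.2°C → T = -0.86°C
Environment:
  100 → 1600 m (environment, lower layer, 8.9°C/km): ΔT = -8.9 × 1.5 = -13.35°C → T = -0.05°C
  1600 → 2200 m (environment, upper layer, 8.1°C/km): ΔT = -8.1 × 0.6 = -4.86°C → T = -4.91°C
T_parcel − T_env = -0.86 − (-4.91) = +4.05°C

+4.05°C (parcel warmer than environment)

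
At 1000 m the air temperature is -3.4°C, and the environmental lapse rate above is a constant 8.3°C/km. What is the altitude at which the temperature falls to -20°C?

3000 m

Height above start = (-3.4 − (-20)) / 8.3 = 2 km
Altitude = 1000 m + 2000 m = 3000 m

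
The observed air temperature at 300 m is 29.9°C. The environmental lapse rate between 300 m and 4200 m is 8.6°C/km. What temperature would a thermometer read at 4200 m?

Environmental to 4200 m: -8.6 × 3.9 km = -33.54°C, so T = -3.64°C.

-3.64°C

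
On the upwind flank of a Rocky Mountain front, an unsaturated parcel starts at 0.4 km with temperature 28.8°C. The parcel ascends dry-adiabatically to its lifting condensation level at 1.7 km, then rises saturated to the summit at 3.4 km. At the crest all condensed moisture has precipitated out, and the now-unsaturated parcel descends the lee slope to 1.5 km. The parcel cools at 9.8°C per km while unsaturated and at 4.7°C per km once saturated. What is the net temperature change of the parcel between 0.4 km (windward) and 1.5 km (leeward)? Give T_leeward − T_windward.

400 → 1700 m (dry, 9.8°C/km): ΔT = -9.8 × 1.3 = -12.74°C → T = 16.06°C
1700 → 3400 m (saturated, 4.7°C/km): ΔT = -4.7 × 1.7 = -7.99°C → T = 8.07°C
3400 → 1500 m (dry descent, 9.8°C/km): ΔT = +9.8 × 1.9 = +18.62°C → T = 26.69°C
Net change vs windward start: 26.69 − 28.8 = -2.11°C

-2.11°C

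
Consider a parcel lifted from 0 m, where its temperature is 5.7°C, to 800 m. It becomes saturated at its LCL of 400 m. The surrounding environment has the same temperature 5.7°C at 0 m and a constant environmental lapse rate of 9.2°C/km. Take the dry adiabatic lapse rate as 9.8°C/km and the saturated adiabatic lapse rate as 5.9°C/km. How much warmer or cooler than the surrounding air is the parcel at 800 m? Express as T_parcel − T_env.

+1.08°C (parcel warmer than environment)

Parcel:
  0 → 400 m (dry, 9.8°C/km): ΔT = -9.8 × 0.4 = -3.92°C → T = 1.78°C
  400 → 800 m (saturated, 5.9°C/km): ΔT = -5.9 × 0.4 = -2.36°C → T = -0.58°C
Environment:
  0 → 800 m (environment, 9.2°C/km): ΔT = -9.2 × 0.8 = -7.36°C → T = -1.66°C
T_parcel − T_env = -0.58 − (-1.66) = +1.08°C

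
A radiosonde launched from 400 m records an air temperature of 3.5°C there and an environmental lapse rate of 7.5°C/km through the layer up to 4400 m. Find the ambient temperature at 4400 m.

From 400 m to 4400 m (environmental): cools by 7.5 × 4 = 30°C, giving -26.5°C.

-26.5°C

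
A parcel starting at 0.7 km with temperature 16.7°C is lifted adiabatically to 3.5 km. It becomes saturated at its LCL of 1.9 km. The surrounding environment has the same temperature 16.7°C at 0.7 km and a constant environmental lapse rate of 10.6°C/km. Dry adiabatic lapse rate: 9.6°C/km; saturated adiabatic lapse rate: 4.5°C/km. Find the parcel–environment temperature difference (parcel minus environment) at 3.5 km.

Parcel:
  700–1900 m, dry: Δz = 1.2 km ⇒ ΔT = -11.52°C; T = 5.18°C
  1900–3500 m, saturated: Δz = 1.6 km ⇒ ΔT = -7.2°C; T = -2.02°C
Environment:
  700–3500 m, environment: Δz = 2.8 km ⇒ ΔT = -29.68°C; T = -12.98°C
T_parcel − T_env = -2.02 − (-12.98) = +10.96°C

+10.96°C (parcel warmer than environment)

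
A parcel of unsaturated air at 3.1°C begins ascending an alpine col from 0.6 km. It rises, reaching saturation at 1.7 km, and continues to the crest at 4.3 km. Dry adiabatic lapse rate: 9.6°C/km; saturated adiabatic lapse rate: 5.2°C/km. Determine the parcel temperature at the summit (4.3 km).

From 600 m to 1700 m (dry): cools by 9.6 × 1.1 = 10.56°C, giving -7.46°C.
From 1700 m to 4300 m (saturated): cools by 5.2 × 2.6 = 13.52°C, giving -20.98°C.

-20.98°C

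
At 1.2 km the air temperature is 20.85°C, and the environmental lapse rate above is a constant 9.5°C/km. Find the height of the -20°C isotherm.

5.5 km

Height above start = (20.85 − (-20)) / 9.5 = 4.3 km
Altitude = 1200 m + 4300 m = 5500 m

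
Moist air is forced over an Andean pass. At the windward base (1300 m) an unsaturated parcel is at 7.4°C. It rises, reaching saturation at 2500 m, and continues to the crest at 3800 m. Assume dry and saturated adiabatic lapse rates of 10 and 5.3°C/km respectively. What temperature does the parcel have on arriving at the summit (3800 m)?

1300–2500 m, dry: Δz = 1.2 km ⇒ ΔT = -12°C; T = -4.6°C
2500–3800 m, saturated: Δz = 1.3 km ⇒ ΔT = -6.89°C; T = -11.49°C

-11.49°C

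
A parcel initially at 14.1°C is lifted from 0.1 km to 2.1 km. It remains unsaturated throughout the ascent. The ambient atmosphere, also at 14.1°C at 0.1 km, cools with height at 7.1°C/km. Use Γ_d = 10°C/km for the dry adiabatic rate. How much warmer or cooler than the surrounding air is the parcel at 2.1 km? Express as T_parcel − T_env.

-5.8°C (parcel cooler than environment)

Parcel:
  Dry to 2100 m: -10 × 2 km = -20°C, so T = -5.9°C.
Environment:
  Environment to 2100 m: -7.1 × 2 km = -14.2°C, so T = -0.1°C.
T_parcel − T_env = -5.9 − (-0.1) = -5.8°C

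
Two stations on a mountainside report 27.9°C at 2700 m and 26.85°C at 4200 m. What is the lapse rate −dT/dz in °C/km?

0.7°C/km

Γ = −ΔT/Δz = (27.9 − 26.85) / (4200 − 2700) m
  = 1.05°C / 1.5 km = 0.7°C/km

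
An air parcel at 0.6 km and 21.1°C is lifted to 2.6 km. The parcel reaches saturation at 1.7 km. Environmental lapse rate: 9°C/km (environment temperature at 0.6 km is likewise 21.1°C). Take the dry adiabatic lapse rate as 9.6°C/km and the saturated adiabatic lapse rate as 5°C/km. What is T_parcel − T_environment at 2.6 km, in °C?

+2.94°C (parcel warmer than environment)

Parcel:
  From 600 m to 1700 m (dry): cools by 9.6 × 1.1 = 10.56°C, giving 10.54°C.
  From 1700 m to 2600 m (saturated): cools by 5 × 0.9 = 4.5°C, giving 6.04°C.
Environment:
  From 600 m to 2600 m (environment): cools by 9 × 2 = 18°C, giving 3.1°C.
T_parcel − T_env = 6.04 − 3.1 = +2.94°C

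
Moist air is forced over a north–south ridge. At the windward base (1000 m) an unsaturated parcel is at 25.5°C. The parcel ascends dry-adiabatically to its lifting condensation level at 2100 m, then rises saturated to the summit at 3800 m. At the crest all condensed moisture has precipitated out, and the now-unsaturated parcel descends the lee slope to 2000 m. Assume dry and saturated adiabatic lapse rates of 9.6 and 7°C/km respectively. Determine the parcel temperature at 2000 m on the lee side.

20.32°C

1000–2100 m, dry: Δz = 1.1 km ⇒ ΔT = -10.56°C; T = 14.94°C
2100–3800 m, saturated: Δz = 1.7 km ⇒ ΔT = -11.9°C; T = 3.04°C
3800–2000 m, dry descent: Δz = 1.8 km ⇒ ΔT = +17.28°C; T = 20.32°C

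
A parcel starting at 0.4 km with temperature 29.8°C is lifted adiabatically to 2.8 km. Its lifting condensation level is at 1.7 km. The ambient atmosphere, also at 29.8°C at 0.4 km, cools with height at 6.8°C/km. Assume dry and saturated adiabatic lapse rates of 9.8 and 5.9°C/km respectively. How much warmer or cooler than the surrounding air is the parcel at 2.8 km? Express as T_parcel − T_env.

Parcel:
  From 400 m to 1700 m (dry): cools by 9.8 × 1.3 = 12.74°C, giving 17.06°C.
  From 1700 m to 2800 m (saturated): cools by 5.9 × 1.1 = 6.49°C, giving 10.57°C.
Environment:
  From 400 m to 2800 m (environment): cools by 6.8 × 2.4 = 16.32°C, giving 13.48°C.
T_parcel − T_env = 10.57 − 13.48 = -2.91°C

-2.91°C (parcel cooler than environment)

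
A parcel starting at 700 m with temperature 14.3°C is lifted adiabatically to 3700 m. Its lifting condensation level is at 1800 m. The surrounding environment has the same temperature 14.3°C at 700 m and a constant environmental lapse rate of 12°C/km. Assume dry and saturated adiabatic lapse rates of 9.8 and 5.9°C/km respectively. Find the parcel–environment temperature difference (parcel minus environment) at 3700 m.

Parcel:
  Dry to 1800 m: -9.8 × 1.1 km = -10.78°C, so T = 3.52°C.
  Saturated to 3700 m: -5.9 × 1.9 km = -11.21°C, so T = -7.69°C.
Environment:
  Environment to 3700 m: -12 × 3 km = -36°C, so T = -21.7°C.
T_parcel − T_env = -7.69 − (-21.7) = +14.01°C

+14.01°C (parcel warmer than environment)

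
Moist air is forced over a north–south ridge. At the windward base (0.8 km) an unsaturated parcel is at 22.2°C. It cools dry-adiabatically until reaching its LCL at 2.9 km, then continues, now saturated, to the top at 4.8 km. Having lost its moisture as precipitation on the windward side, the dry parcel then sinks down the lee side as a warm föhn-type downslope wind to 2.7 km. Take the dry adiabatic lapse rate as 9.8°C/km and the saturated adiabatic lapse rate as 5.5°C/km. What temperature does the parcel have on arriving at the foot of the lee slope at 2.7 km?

From 800 m to 2900 m (dry): cools by 9.8 × 2.1 = 20.58°C, giving 1.62°C.
From 2900 m to 4800 m (saturated): cools by 5.5 × 1.9 = 10.45°C, giving -8.83°C.
From 4800 m to 2700 m (dry descent): warms by 9.8 × 2.1 = 20.58°C, giving 11.75°C.

11.75°C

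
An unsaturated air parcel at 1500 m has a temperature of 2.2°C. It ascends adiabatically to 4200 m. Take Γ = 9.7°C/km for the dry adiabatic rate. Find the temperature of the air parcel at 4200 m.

-23.99°C

From 1500 m to 4200 m (dry adiabatic): cools by 9.7 × 2.7 = 26.19°C, giving -23.99°C.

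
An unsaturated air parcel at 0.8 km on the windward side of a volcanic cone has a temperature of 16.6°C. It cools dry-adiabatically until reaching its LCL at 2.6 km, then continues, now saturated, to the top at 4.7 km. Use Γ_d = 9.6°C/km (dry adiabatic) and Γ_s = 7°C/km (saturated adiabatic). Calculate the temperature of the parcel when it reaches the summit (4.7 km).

Dry to 2600 m: -9.6 × 1.8 km = -17.28°C, so T = -0.68°C.
Saturated to 4700 m: -7 × 2.1 km = -14.7°C, so T = -15.38°C.

-15.38°C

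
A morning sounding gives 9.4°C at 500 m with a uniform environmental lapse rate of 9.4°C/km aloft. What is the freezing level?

Height above start = (9.4 − 0) / 9.4 = 1 km
Altitude = 500 m + 1000 m = 1500 m

1500 m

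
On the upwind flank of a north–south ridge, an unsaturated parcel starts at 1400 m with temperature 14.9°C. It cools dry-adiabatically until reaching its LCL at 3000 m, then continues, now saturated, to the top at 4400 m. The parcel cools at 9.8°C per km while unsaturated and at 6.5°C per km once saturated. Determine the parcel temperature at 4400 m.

From 1400 m to 3000 m (dry): cools by 9.8 × 1.6 = 15.68°C, giving -0.78°C.
From 3000 m to 4400 m (saturated): cools by 6.5 × 1.4 = 9.1°C, giving -9.88°C.

-9.88°C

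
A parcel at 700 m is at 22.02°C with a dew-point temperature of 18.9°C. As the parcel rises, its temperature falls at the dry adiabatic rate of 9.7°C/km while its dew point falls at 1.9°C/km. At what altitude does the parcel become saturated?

T and T_d converge at 9.7 − 1.9 = 7.8°C per km
Height above start = (22.02 − 18.9) / 7.8 = 0.4 km
LCL altitude = 700 m + 400 m = 1100 m

1100 m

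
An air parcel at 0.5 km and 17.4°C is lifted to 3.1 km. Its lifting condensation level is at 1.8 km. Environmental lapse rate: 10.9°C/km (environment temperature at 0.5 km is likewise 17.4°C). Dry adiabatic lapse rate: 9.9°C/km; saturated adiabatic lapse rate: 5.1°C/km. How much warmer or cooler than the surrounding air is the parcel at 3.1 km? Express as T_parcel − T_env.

Parcel:
  500–1800 m, dry: Δz = 1.3 km ⇒ ΔT = -12.87°C; T = 4.53°C
  1800–3100 m, saturated: Δz = 1.3 km ⇒ ΔT = -6.63°C; T = -2.1°C
Environment:
  500–3100 m, environment: Δz = 2.6 km ⇒ ΔT = -28.34°C; T = -10.94°C
T_parcel − T_env = -2.1 − (-10.94) = +8.84°C

+8.84°C (parcel warmer than environment)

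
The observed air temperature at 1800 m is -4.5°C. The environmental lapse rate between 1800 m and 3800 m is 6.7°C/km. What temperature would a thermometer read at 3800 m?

-17.9°C

From 1800 m to 3800 m (environmental): cools by 6.7 × 2 = 13.4°C, giving -17.9°C.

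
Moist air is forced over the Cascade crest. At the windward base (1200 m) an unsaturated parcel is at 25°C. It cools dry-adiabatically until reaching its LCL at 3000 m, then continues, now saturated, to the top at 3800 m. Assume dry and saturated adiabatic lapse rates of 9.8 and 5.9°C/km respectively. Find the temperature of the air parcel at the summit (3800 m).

2.64°C

1200–3000 m, dry: Δz = 1.8 km ⇒ ΔT = -17.64°C; T = 7.36°C
3000–3800 m, saturated: Δz = 0.8 km ⇒ ΔT = -4.72°C; T = 2.64°C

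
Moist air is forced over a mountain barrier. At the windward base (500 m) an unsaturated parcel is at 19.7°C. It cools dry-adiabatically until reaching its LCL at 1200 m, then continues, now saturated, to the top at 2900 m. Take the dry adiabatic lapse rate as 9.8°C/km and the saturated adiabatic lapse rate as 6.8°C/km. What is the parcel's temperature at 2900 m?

1.28°C

From 500 m to 1200 m (dry): cools by 9.8 × 0.7 = 6.86°C, giving 12.84°C.
From 1200 m to 2900 m (saturated): cools by 6.8 × 1.7 = 11.56°C, giving 1.28°C.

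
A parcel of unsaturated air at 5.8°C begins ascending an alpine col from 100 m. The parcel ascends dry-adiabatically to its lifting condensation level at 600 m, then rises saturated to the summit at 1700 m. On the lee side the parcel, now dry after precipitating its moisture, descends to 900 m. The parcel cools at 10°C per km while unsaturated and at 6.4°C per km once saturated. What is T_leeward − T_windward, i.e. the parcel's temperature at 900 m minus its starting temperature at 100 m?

-4.04°C

100–600 m, dry: Δz = 0.5 km ⇒ ΔT = -5°C; T = 0.8°C
600–1700 m, saturated: Δz = 1.1 km ⇒ ΔT = -7.04°C; T = -6.24°C
1700–900 m, dry descent: Δz = 0.8 km ⇒ ΔT = +8°C; T = 1.76°C
Net change vs windward start: 1.76 − 5.8 = -4.04°C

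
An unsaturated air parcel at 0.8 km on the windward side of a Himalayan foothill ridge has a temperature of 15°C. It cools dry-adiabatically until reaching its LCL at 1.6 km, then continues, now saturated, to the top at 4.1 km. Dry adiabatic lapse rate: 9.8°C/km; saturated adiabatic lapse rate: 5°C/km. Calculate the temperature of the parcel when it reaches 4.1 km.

800 → 1600 m (dry, 9.8°C/km): ΔT = -9.8 × 0.8 = -7.84°C → T = 7.16°C
1600 → 4100 m (saturated, 5°C/km): ΔT = -5 × 2.5 = -12.5°C → T = -5.34°C

-5.34°C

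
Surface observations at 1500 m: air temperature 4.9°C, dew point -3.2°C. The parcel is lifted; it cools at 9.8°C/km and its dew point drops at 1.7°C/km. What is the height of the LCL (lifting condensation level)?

T and T_d converge at 9.8 − 1.7 = 8.1°C per km
Height above start = (4.9 − (-3.2)) / 8.1 = 1 km
LCL altitude = 1500 m + 1000 m = 2500 m

2500 m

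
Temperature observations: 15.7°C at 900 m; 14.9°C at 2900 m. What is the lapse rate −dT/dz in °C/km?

Γ = −ΔT/Δz = (15.7 − 14.9) / (2900 − 900) m
  = 0.8°C / 2 km = 0.4°C/km

0.4°C/km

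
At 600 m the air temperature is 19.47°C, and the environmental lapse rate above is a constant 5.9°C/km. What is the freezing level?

Height above start = (19.47 − 0) / 5.9 = 3.3 km
Altitude = 600 m + 3300 m = 3900 m

3900 m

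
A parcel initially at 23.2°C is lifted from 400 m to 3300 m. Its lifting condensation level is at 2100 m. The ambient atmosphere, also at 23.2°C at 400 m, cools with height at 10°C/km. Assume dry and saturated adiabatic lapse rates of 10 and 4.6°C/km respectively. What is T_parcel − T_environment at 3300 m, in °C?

Parcel:
  Dry to 2100 m: -10 × 1.7 km = -17°C, so T = 6.2°C.
  Saturated to 3300 m: -4.6 × 1.2 km = -5.52°C, so T = 0.68°C.
Environment:
  Environment to 3300 m: -10 × 2.9 km = -29°C, so T = -5.8°C.
T_parcel − T_env = 0.68 − (-5.8) = +6.48°C

+6.48°C (parcel warmer than environment)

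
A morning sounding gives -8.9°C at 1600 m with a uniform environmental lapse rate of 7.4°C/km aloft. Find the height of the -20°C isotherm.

Height above start = (-8.9 − (-20)) / 7.4 = 1.5 km
Altitude = 1600 m + 1500 m = 3100 m

3100 m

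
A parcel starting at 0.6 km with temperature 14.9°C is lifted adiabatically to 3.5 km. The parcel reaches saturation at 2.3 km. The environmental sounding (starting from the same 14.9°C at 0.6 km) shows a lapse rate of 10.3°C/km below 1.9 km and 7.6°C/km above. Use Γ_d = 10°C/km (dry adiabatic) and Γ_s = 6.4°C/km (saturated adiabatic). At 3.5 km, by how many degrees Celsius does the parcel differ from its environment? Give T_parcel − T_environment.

Parcel:
  Dry to 2300 m: -10 × 1.7 km = -17°C, so T = -2.1°C.
  Saturated to 3500 m: -6.4 × 1.2 km = -7.68°C, so T = -9.78°C.
Environment:
  Environment, lower layer to 1900 m: -10.3 × 1.3 km = -13.39°C, so T = 1.51°C.
  Environment, upper layer to 3500 m: -7.6 × 1.6 km = -12.16°C, so T = -10.65°C.
T_parcel − T_env = -9.78 − (-10.65) = +0.87°C

+0.87°C (parcel warmer than environment)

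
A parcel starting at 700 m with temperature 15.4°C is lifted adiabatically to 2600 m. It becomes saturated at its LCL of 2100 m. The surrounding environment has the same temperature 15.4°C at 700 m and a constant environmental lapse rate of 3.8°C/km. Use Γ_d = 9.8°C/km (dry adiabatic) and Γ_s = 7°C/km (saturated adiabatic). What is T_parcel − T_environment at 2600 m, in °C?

Parcel:
  From 700 m to 2100 m (dry): cools by 9.8 × 1.4 = 13.72°C, giving 1.68°C.
  From 2100 m to 2600 m (saturated): cools by 7 × 0.5 = 3.5°C, giving -1.82°C.
Environment:
  From 700 m to 2600 m (environment): cools by 3.8 × 1.9 = 7.22°C, giving 8.18°C.
T_parcel − T_env = -1.82 − 8.18 = -10°C

-10°C (parcel cooler than environment)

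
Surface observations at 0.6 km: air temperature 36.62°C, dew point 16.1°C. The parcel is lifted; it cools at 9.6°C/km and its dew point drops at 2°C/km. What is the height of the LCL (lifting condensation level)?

3.3 km

T and T_d converge at 9.6 − 2 = 7.6°C per km
Height above start = (36.62 − 16.1) / 7.6 = 2.7 km
LCL altitude = 600 m + 2700 m = 3300 m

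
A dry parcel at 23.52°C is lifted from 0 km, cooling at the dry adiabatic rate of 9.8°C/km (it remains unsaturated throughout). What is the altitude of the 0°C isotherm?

Height above start = (23.52 − 0) / 9.8 = 2.4 km
Altitude = 0 m + 2400 m = 2400 m

2.4 km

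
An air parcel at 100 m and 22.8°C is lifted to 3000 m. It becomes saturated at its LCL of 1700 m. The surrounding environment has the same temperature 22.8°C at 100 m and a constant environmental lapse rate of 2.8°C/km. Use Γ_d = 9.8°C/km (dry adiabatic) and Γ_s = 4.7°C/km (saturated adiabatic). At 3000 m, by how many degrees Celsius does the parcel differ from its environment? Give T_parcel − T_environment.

-13.67°C (parcel cooler than environment)

Parcel:
  Dry to 1700 m: -9.8 × 1.6 km = -15.68°C, so T = 7.12°C.
  Saturated to 3000 m: -4.7 × 1.3 km = -6.11°C, so T = 1.01°C.
Environment:
  Environment to 3000 m: -2.8 × 2.9 km = -8.12°C, so T = 14.68°C.
T_parcel − T_env = 1.01 − 14.68 = -13.67°C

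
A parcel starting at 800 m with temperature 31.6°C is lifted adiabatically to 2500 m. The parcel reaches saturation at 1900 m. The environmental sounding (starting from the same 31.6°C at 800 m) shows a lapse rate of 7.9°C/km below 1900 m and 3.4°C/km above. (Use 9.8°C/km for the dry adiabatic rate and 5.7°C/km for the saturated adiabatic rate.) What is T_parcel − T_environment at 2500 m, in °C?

Parcel:
  From 800 m to 1900 m (dry): cools by 9.8 × 1.1 = 10.78°C, giving 20.82°C.
  From 1900 m to 2500 m (saturated): cools by 5.7 × 0.6 = 3.42°C, giving 17.4°C.
Environment:
  From 800 m to 1900 m (environment, lower layer): cools by 7.9 × 1.1 = 8.69°C, giving 22.91°C.
  From 1900 m to 2500 m (environment, upper layer): cools by 3.4 × 0.6 = 2.04°C, giving 20.87°C.
T_parcel − T_env = 17.4 − 20.87 = -3.47°C

-3.47°C (parcel cooler than environment)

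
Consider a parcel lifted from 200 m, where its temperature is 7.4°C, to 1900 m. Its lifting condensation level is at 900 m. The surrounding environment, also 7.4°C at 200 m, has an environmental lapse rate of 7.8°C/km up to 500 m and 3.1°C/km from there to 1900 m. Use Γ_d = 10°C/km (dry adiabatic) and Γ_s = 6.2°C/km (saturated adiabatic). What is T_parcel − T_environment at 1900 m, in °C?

Parcel:
  200–900 m, dry: Δz = 0.7 km ⇒ ΔT = -7°C; T = 0.4°C
  900–1900 m, saturated: Δz = 1 km ⇒ ΔT = -6.2°C; T = -5.8°C
Environment:
  200–500 m, environment, lower layer: Δz = 0.3 km ⇒ ΔT = -2.34°C; T = 5.06°C
  500–1900 m, environment, upper layer: Δz = 1.4 km ⇒ ΔT = -4.34°C; T = 0.72°C
T_parcel − T_env = -5.8 − 0.72 = -6.52°C

-6.52°C (parcel cooler than environment)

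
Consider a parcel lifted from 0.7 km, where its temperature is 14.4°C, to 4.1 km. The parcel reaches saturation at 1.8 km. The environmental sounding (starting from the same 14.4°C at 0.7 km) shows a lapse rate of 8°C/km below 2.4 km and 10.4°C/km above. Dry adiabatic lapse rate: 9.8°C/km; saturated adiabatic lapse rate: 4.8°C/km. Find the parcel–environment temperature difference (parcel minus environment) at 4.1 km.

+9.46°C (parcel warmer than environment)

Parcel:
  Dry to 1800 m: -9.8 × 1.1 km = -10.78°C, so T = 3.62°C.
  Saturated to 4100 m: -4.8 × 2.3 km = -11.04°C, so T = -7.42°C.
Environment:
  Environment, lower layer to 2400 m: -8 × 1.7 km = -13.6°C, so T = 0.8°C.
  Environment, upper layer to 4100 m: -10.4 × 1.7 km = -17.68°C, so T = -16.88°C.
T_parcel − T_env = -7.42 − (-16.88) = +9.46°C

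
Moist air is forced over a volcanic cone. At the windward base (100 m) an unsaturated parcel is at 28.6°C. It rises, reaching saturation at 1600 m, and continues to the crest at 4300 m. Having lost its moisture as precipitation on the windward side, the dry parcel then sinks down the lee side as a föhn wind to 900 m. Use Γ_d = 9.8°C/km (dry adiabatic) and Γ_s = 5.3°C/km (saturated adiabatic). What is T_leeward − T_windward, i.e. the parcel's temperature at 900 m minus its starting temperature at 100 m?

+4.31°C

100–1600 m, dry: Δz = 1.5 km ⇒ ΔT = -14.7°C; T = 13.9°C
1600–4300 m, saturated: Δz = 2.7 km ⇒ ΔT = -14.31°C; T = -0.41°C
4300–900 m, dry descent: Δz = 3.4 km ⇒ ΔT = +33.32°C; T = 32.91°C
Net change vs windward start: 32.91 − 28.6 = +4.31°C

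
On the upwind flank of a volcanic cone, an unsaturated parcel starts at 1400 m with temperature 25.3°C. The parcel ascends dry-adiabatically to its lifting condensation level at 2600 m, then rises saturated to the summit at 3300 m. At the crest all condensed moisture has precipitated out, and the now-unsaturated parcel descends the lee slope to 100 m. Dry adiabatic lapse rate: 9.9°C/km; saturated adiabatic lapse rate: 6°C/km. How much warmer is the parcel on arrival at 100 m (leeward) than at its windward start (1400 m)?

Dry to 2600 m: -9.9 × 1.2 km = -11.88°C, so T = 13.42°C.
Saturated to 3300 m: -6 × 0.7 km = -4.2°C, so T = 9.22°C.
Dry descent to 100 m: +9.9 × 3.2 km = +31.68°C, so T = 40.9°C.
Net change vs windward start: 40.9 − 25.3 = +15.6°C

+15.6°C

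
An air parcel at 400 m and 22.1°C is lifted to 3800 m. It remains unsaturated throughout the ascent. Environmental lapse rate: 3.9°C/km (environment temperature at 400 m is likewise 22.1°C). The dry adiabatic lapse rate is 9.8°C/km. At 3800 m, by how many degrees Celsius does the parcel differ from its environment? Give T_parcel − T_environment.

Parcel:
  400–3800 m, dry: Δz = 3.4 km ⇒ ΔT = -33.32°C; T = -11.22°C
Environment:
  400–3800 m, environment: Δz = 3.4 km ⇒ ΔT = -13.26°C; T = 8.84°C
T_parcel − T_env = -11.22 − 8.84 = -20.06°C

-20.06°C (parcel cooler than environment)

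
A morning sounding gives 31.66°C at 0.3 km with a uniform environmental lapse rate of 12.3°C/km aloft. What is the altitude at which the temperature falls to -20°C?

Height above start = (31.66 − (-20)) / 12.3 = 4.2 km
Altitude = 300 m + 4200 m = 4500 m

4.5 km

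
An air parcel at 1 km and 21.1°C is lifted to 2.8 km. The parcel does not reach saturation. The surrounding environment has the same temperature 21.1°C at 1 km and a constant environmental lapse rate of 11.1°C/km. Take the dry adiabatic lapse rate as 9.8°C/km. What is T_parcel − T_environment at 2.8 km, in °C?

Parcel:
  From 1000 m to 2800 m (dry): cools by 9.8 × 1.8 = 17.64°C, giving 3.46°C.
Environment:
  From 1000 m to 2800 m (environment): cools by 11.1 × 1.8 = 19.98°C, giving 1.12°C.
T_parcel − T_env = 3.46 − 1.12 = +2.34°C

+2.34°C (parcel warmer than environment)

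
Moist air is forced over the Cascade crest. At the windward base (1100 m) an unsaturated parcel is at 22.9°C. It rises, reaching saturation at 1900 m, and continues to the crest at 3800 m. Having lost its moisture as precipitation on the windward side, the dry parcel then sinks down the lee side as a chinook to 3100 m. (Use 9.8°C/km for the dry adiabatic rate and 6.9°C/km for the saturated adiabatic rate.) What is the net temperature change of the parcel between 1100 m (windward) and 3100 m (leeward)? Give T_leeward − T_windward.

-14.09°C

From 1100 m to 1900 m (dry): cools by 9.8 × 0.8 = 7.84°C, giving 15.06°C.
From 1900 m to 3800 m (saturated): cools by 6.9 × 1.9 = 13.11°C, giving 1.95°C.
From 3800 m to 3100 m (dry descent): warms by 9.8 × 0.7 = 6.86°C, giving 8.81°C.
Net change vs windward start: 8.81 − 22.9 = -14.09°C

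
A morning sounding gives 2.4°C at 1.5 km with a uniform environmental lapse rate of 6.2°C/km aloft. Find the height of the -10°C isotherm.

3.5 km

Height above start = (2.4 − (-10)) / 6.2 = 2 km
Altitude = 1500 m + 2000 m = 3500 m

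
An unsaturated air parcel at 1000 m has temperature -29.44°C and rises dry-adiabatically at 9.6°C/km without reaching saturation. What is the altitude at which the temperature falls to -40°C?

Height above start = (-29.44 − (-40)) / 9.6 = 1.1 km
Altitude = 1000 m + 1100 m = 2100 m

2100 m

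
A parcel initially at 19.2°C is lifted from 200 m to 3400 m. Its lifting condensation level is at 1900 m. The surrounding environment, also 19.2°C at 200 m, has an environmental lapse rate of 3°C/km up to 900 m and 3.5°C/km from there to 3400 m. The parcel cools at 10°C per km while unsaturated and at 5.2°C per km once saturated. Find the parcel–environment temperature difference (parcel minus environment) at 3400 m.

-13.95°C (parcel cooler than environment)

Parcel:
  From 200 m to 1900 m (dry): cools by 10 × 1.7 = 17°C, giving 2.2°C.
  From 1900 m to 3400 m (saturated): cools by 5.2 × 1.5 = 7.8°C, giving -5.6°C.
Environment:
  From 200 m to 900 m (environment, lower layer): cools by 3 × 0.7 = 2.1°C, giving 17.1°C.
  From 900 m to 3400 m (environment, upper layer): cools by 3.5 × 2.5 = 8.75°C, giving 8.35°C.
T_parcel − T_env = -5.6 − 8.35 = -13.95°C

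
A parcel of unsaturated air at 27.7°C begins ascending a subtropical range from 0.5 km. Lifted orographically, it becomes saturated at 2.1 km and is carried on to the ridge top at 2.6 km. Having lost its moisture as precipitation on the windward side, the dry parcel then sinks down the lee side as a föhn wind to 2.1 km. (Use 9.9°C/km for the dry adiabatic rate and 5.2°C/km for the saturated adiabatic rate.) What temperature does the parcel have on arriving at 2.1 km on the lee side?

14.21°C

500 → 2100 m (dry, 9.9°C/km): ΔT = -9.9 × 1.6 = -15.84°C → T = 11.86°C
2100 → 2600 m (saturated, 5.2°C/km): ΔT = -5.2 × 0.5 = -2.6°C → T = 9.26°C
2600 → 2100 m (dry descent, 9.9°C/km): ΔT = +9.9 × 0.5 = +4.95°C → T = 14.21°C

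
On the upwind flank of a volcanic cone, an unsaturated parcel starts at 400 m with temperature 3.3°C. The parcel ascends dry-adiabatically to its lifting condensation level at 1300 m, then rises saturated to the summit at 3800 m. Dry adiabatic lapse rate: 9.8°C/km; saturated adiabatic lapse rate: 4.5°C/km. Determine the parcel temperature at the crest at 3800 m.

400 → 1300 m (dry, 9.8°C/km): ΔT = -9.8 × 0.9 = -8.82°C → T = -5.52°C
1300 → 3800 m (saturated, 4.5°C/km): ΔT = -4.5 × 2.5 = -11.25°C → T = -16.77°C

-16.77°C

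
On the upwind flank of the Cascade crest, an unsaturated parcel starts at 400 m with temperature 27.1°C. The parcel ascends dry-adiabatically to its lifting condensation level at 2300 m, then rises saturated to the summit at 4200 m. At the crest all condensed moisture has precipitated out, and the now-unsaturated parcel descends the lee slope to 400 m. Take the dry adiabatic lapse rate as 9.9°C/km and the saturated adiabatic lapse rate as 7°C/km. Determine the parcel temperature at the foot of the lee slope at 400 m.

32.61°C

Dry to 2300 m: -9.9 × 1.9 km = -18.81°C, so T = 8.29°C.
Saturated to 4200 m: -7 × 1.9 km = -13.3°C, so T = -5.01°C.
Dry descent to 400 m: +9.9 × 3.8 km = +37.62°C, so T = 32.61°C.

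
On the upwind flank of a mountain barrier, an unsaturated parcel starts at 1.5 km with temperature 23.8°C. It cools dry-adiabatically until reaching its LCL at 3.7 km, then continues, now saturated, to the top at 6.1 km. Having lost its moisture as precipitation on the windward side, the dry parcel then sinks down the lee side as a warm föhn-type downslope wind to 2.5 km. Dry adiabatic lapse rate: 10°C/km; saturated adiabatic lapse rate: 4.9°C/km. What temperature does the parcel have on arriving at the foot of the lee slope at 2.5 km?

26.04°C

1500–3700 m, dry: Δz = 2.2 km ⇒ ΔT = -22°C; T = 1.8°C
3700–6100 m, saturated: Δz = 2.4 km ⇒ ΔT = -11.76°C; T = -9.96°C
6100–2500 m, dry descent: Δz = 3.6 km ⇒ ΔT = +36°C; T = 26.04°C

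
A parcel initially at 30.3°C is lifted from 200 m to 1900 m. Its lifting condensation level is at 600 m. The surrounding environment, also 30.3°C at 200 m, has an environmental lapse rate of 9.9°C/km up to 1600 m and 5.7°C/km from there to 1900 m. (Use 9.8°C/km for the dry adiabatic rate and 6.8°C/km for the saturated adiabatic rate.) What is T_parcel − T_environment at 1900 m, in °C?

Parcel:
  200 → 600 m (dry, 9.8°C/km): ΔT = -9.8 × 0.4 = -3.92°C → T = 26.38°C
  600 → 1900 m (saturated, 6.8°C/km): ΔT = -6.8 × 1.3 = -8.84°C → T = 17.54°C
Environment:
  200 → 1600 m (environment, lower layer, 9.9°C/km): ΔT = -9.9 × 1.4 = -13.86°C → T = 16.44°C
  1600 → 1900 m (environment, upper layer, 5.7°C/km): ΔT = -5.7 × 0.3 = -1.71°C → T = 14.73°C
T_parcel − T_env = 17.54 − 14.73 = +2.81°C

+2.81°C (parcel warmer than environment)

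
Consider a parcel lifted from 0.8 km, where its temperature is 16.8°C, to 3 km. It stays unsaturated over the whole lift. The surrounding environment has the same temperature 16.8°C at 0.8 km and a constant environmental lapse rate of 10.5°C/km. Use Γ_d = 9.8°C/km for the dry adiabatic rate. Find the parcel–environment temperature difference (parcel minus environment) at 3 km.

+1.54°C (parcel warmer than environment)

Parcel:
  800 → 3000 m (dry, 9.8°C/km): ΔT = -9.8 × 2.2 = -21.56°C → T = -4.76°C
Environment:
  800 → 3000 m (environment, 10.5°C/km): ΔT = -10.5 × 2.2 = -23.1°C → T = -6.3°C
T_parcel − T_env = -4.76 − (-6.3) = +1.54°C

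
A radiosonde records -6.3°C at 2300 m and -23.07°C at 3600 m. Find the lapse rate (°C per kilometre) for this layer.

12.9°C/km

Γ = −ΔT/Δz = (-6.3 − (-23.07)) / (3600 − 2300) m
  = 16.77°C / 1.3 km = 12.9°C/km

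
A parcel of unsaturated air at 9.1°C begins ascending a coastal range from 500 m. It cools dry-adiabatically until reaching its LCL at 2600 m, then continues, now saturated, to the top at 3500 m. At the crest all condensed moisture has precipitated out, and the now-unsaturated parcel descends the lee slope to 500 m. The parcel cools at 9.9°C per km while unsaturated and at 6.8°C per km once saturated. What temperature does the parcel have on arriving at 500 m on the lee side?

11.89°C

500–2600 m, dry: Δz = 2.1 km ⇒ ΔT = -20.79°C; T = -11.69°C
2600–3500 m, saturated: Δz = 0.9 km ⇒ ΔT = -6.12°C; T = -17.81°C
3500–500 m, dry descent: Δz = 3 km ⇒ ΔT = +29.7°C; T = 11.89°C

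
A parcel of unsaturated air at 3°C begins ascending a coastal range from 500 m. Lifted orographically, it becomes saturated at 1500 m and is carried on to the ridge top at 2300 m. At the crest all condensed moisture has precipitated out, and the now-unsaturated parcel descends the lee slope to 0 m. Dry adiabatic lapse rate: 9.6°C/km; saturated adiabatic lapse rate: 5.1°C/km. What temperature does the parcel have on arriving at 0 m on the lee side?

11.4°C

From 500 m to 1500 m (dry): cools by 9.6 × 1 = 9.6°C, giving -6.6°C.
From 1500 m to 2300 m (saturated): cools by 5.1 × 0.8 = 4.08°C, giving -10.68°C.
From 2300 m to 0 m (dry descent): warms by 9.6 × 2.3 = 22.08°C, giving 11.4°C.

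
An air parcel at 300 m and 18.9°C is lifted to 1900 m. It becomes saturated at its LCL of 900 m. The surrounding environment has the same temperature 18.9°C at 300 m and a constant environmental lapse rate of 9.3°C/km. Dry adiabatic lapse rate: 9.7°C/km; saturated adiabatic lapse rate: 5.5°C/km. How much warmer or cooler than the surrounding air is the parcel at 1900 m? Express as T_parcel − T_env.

Parcel:
  Dry to 900 m: -9.7 × 0.6 km = -5.82°C, so T = 13.08°C.
  Saturated to 1900 m: -5.5 × 1 km = -5.5°C, so T = 7.58°C.
Environment:
  Environment to 1900 m: -9.3 × 1.6 km = -14.88°C, so T = 4.02°C.
T_parcel − T_env = 7.58 − 4.02 = +3.56°C

+3.56°C (parcel warmer than environment)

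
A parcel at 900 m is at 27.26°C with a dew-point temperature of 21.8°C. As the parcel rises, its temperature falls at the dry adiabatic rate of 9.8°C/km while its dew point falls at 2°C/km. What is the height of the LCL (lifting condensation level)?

1600 m

T and T_d converge at 9.8 − 2 = 7.8°C per km
Height above start = (27.26 − 21.8) / 7.8 = 0.7 km
LCL altitude = 900 m + 700 m = 1600 m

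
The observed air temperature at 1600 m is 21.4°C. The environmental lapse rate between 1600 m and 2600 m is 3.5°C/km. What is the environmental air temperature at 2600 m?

1600 → 2600 m (environmental, 3.5°C/km): ΔT = -3.5 × 1 = -3.5°C → T = 17.9°C

17.9°C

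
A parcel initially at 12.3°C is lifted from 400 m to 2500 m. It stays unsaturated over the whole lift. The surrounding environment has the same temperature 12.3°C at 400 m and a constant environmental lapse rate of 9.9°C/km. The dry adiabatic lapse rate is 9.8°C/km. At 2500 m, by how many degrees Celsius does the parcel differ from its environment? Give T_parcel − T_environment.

+0.21°C (parcel warmer than environment)

Parcel:
  Dry to 2500 m: -9.8 × 2.1 km = -20.58°C, so T = -8.28°C.
Environment:
  Environment to 2500 m: -9.9 × 2.1 km = -20.79°C, so T = -8.49°C.
T_parcel − T_env = -8.28 − (-8.49) = +0.21°C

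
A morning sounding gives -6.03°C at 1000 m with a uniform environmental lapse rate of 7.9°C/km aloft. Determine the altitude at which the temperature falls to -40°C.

5300 m

Height above start = (-6.03 − (-40)) / 7.9 = 4.3 km
Altitude = 1000 m + 4300 m = 5300 m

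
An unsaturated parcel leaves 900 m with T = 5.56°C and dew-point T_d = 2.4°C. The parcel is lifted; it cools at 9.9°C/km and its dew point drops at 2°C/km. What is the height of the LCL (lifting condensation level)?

1300 m

T and T_d converge at 9.9 − 2 = 7.9°C per km
Height above start = (5.56 − 2.4) / 7.9 = 0.4 km
LCL altitude = 900 m + 400 m = 1300 m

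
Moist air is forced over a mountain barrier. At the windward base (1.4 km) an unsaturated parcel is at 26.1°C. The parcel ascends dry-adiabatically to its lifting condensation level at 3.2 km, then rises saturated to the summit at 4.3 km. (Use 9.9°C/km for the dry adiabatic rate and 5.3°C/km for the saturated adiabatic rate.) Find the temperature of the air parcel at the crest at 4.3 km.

1400–3200 m, dry: Δz = 1.8 km ⇒ ΔT = -17.82°C; T = 8.28°C
3200–4300 m, saturated: Δz = 1.1 km ⇒ ΔT = -5.83°C; T = 2.45°C

2.45°C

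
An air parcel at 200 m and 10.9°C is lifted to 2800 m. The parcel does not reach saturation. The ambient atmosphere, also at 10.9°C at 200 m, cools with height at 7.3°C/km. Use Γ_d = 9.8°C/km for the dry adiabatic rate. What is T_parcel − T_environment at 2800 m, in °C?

-6.5°C (parcel cooler than environment)

Parcel:
  Dry to 2800 m: -9.8 × 2.6 km = -25.48°C, so T = -14.58°C.
Environment:
  Environment to 2800 m: -7.3 × 2.6 km = -18.98°C, so T = -8.08°C.
T_parcel − T_env = -14.58 − (-8.08) = -6.5°C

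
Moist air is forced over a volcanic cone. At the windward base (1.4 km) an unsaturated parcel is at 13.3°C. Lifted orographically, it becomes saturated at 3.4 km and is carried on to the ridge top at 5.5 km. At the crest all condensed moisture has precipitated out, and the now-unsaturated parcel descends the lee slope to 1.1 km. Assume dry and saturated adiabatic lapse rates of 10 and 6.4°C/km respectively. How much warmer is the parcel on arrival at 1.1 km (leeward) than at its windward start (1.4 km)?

1400–3400 m, dry: Δz = 2 km ⇒ ΔT = -20°C; T = -6.7°C
3400–5500 m, saturated: Δz = 2.1 km ⇒ ΔT = -13.44°C; T = -20.14°C
5500–1100 m, dry descent: Δz = 4.4 km ⇒ ΔT = +44°C; T = 23.86°C
Net change vs windward start: 23.86 − 13.3 = +10.56°C

+10.56°C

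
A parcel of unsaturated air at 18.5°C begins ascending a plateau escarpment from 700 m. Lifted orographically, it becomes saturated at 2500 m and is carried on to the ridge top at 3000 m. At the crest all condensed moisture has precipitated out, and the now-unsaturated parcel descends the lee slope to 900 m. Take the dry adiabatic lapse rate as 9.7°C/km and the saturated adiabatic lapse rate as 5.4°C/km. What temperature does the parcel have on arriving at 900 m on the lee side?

From 700 m to 2500 m (dry): cools by 9.7 × 1.8 = 17.46°C, giving 1.04°C.
From 2500 m to 3000 m (saturated): cools by 5.4 × 0.5 = 2.7°C, giving -1.66°C.
From 3000 m to 900 m (dry descent): warms by 9.7 × 2.1 = 20.37°C, giving 18.71°C.

18.71°C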